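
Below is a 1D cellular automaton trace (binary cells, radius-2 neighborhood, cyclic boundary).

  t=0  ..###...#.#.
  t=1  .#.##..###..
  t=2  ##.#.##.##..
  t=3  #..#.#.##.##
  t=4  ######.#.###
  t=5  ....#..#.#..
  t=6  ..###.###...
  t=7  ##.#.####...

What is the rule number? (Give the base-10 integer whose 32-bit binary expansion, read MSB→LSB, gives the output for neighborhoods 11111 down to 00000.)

  #####|.  b31=0 t=4,i=0
  ####.|#  b30=1 t=4,i=4
  ###.#|.  b29=0 t=4,i=5
  ###..|#  b28=1 t=0,i=4
  ##.##|#  b27=1 t=2,i=7
  ##.#.|.  b26=0 t=2,i=2
  ##..#|#  b25=1 t=1,i=5
  ##...|.  b24=0 t=0,i=5
  #.###|#  b23=1 t=3,i=10
  #.##.|#  b22=1 t=1,i=3
  #.#.#|#  b21=1 t=2,i=3
  #.#..|.  b20=0 t=0,i=10
  #..##|#  b19=1 t=1,i=6
  #..#.|#  b18=1 t=3,i=2
  #...#|.  b17=0 t=0,i=0
  #....|.  b16=0 t=5,i=11
  .####|.  b15=0 t=4,i=10
  .###.|#  b14=1 t=0,i=3
  .##.#|.  b13=0 t=2,i=1
  .##..|.  b12=0 t=1,i=4
  .#.##|.  b11=0 t=1,i=2
  .#.#.|#  b10=1 t=0,i=9
  .#..#|.  b9=0 t=5,i=5
  .#...|.  b8=0 t=0,i=11
  ..###|.  b7=0 t=0,i=2
  ..##.|#  b6=1 t=2,i=0
  ..#.#|#  b5=1 t=0,i=8
  ..#..|#  b4=1 t=5,i=4
  ...##|#  b3=1 t=0,i=1
  ...#.|#  b2=1 t=0,i=7
  ....#|#  b1=1 t=5,i=2
  .....|.  b0=0 t=5,i=0
  bits 01011010111011000100010001111110 = 1525433470

1525433470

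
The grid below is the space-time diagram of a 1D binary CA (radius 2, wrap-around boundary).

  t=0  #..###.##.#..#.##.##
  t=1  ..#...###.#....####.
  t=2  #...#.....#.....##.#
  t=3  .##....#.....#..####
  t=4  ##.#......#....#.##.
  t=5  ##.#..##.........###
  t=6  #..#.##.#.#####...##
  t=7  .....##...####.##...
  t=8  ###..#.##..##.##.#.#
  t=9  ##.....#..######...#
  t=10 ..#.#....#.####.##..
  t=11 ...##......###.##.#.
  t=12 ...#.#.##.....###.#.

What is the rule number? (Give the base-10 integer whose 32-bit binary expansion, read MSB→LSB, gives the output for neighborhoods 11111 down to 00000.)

  nb #####: next=#  (t=5,i=19, bit31=1)
  nb ####.: next=#  (t=1,i=17, bit30=1)
  nb ###.#: next=.  (t=0,i=5, bit29=0)
  nb ###..: next=.  (t=0,i=0, bit28=0)
  nb ##.##: next=#  (t=0,i=6, bit27=1)
  nb ##.#.: next=.  (t=0,i=9, bit26=0)
  nb ##..#: next=.  (t=0,i=1, bit25=0)
  nb ##...: next=#  (t=1,i=19, bit24=1)
  nb #.###: next=#  (t=0,i=18, bit23=1)
  nb #.##.: next=#  (t=0,i=7, bit22=1)
  nb #.#.#: next=.  (t=6,i=8, bit21=0)
  nb #.#..: next=#  (t=0,i=10, bit20=1)
  nb #..##: next=#  (t=0,i=2, bit19=1)
  nb #..#.: next=.  (t=0,i=12, bit18=0)
  nb #...#: next=#  (t=1,i=0, bit17=1)
  nb #....: next=.  (t=1,i=12, bit16=0)
  nb .####: next=#  (t=1,i=16, bit15=1)
  nb .###.: next=.  (t=0,i=4, bit14=0)
  nb .##.#: next=#  (t=0,i=8, bit13=1)
  nb .##..: next=.  (t=2,i=0, bit12=0)
  nb .#.##: next=.  (t=0,i=14, bit11=0)
  nb .#.#.: next=#  (t=10,i=3, bit10=1)
  nb .#..#: next=.  (t=0,i=11, bit9=0)
  nb .#...: next=.  (t=1,i=3, bit8=0)
  nb ..###: next=.  (t=0,i=3, bit7=0)
  nb ..##.: next=#  (t=2,i=16, bit6=1)
  nb ..#.#: next=.  (t=0,i=13, bit5=0)
  nb ..#..: next=.  (t=1,i=2, bit4=0)
  nb ...##: next=.  (t=1,i=5, bit3=0)
  nb ...#.: next=.  (t=1,i=1, bit2=0)
  nb ....#: next=.  (t=1,i=13, bit1=0)
  nb .....: next=#  (t=2,i=7, bit0=1)
  bits 11001001110110101010010001000001 = 3386549313

3386549313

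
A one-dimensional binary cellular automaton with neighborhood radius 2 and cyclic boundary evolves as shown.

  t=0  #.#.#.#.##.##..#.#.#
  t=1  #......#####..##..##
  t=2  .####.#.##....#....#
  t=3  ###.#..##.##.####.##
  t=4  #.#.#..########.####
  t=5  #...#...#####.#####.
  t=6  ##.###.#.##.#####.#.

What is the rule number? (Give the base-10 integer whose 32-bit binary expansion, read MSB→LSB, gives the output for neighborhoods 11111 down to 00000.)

2849368445

  ##### -> #   bit 31 = 1  t=1,i=9
  ####. -> .   bit 30 = 0  t=1,i=10
  ###.# -> #   bit 29 = 1  t=2,i=4
  ###.. -> .   bit 28 = 0  t=1,i=0
  ##.## -> #   bit 27 = 1  t=0,i=10
  ##.#. -> .   bit 26 = 0  t=0,i=1
  ##..# -> .   bit 25 = 0  t=0,i=13
  ##... -> #   bit 24 = 1  t=1,i=1
  #.### -> #   bit 23 = 1  t=2,i=1
  #.##. -> #   bit 22 = 1  t=0,i=8
  #.#.# -> .   bit 21 = 0  t=0,i=2
  #.#.. -> #   bit 20 = 1  t=3,i=4
  #..## -> .   bit 19 = 0  t=1,i=13
  #..#. -> #   bit 18 = 1  t=0,i=14
  #...# -> .   bit 17 = 0  t=5,i=2
  #.... -> #   bit 16 = 1  t=1,i=2
  .#### -> #   bit 15 = 1  t=1,i=8
  .###. -> #   bit 14 = 1  t=1,i=19
  .##.# -> #   bit 13 = 1  t=0,i=0
  .##.. -> .   bit 12 = 0  t=0,i=12
  .#.## -> #   bit 11 = 1  t=0,i=7
  .#.#. -> .   bit 10 = 0  t=0,i=3
  .#..# -> .   bit 9 = 0  t=3,i=5
  .#... -> #   bit 8 = 1  t=2,i=15
  ..### -> .   bit 7 = 0  t=1,i=7
  ..##. -> #   bit 6 = 1  t=1,i=14
  ..#.# -> #   bit 5 = 1  t=0,i=15
  ..#.. -> #   bit 4 = 1  t=2,i=14
  ...## -> #   bit 3 = 1  t=1,i=6
  ...#. -> #   bit 2 = 1  t=2,i=13
  ....# -> .   bit 1 = 0  t=1,i=5
  ..... -> #   bit 0 = 1  t=1,i=3
  bits 10101001110101011110100101111101 = 2849368445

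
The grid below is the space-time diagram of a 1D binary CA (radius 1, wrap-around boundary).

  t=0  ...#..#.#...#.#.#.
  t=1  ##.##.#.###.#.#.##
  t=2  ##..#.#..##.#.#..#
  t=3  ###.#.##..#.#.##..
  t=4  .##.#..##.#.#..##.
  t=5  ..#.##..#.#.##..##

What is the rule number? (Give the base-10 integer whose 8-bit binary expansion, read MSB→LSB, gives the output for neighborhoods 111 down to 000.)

213

  ### -> #   bit 7 = 1  t=1,i=0
  ##. -> #   bit 6 = 1  t=1,i=1
  #.# -> .   bit 5 = 0  t=0,i=7
  #.. -> #   bit 4 = 1  t=0,i=4
  .## -> .   bit 3 = 0  t=1,i=3
  .#. -> #   bit 2 = 1  t=0,i=3
  ..# -> .   bit 1 = 0  t=0,i=2
  ... -> #   bit 0 = 1  t=0,i=0
  bits 11010101 = 213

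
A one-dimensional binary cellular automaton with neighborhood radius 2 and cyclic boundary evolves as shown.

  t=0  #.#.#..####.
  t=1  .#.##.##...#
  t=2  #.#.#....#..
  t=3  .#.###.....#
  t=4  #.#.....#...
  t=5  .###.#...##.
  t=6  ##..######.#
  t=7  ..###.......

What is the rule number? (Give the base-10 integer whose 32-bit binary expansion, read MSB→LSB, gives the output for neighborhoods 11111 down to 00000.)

  ##### -> .   bit 31 = 0  t=6,i=6
  ####. -> .   bit 30 = 0  t=0,i=9
  ###.# -> .   bit 29 = 0  t=0,i=10
  ###.. -> .   bit 28 = 0  t=3,i=5
  ##.## -> .   bit 27 = 0  t=1,i=5
  ##.#. -> #   bit 26 = 1  t=0,i=11
  ##..# -> #   bit 25 = 1  t=5,i=11
  ##... -> .   bit 24 = 0  t=1,i=8
  #.### -> .   bit 23 = 0  t=3,i=3
  #.##. -> .   bit 22 = 0  t=1,i=3
  #.#.# -> .   bit 21 = 0  t=0,i=0
  #.#.. -> #   bit 20 = 1  t=0,i=4
  #..## -> #   bit 19 = 1  t=0,i=6
  #..#. -> #   bit 18 = 1  t=2,i=11
  #...# -> #   bit 17 = 1  t=1,i=9
  #.... -> .   bit 16 = 0  t=2,i=6
  .#### -> .   bit 15 = 0  t=0,i=8
  .###. -> .   bit 14 = 0  t=3,i=4
  .##.# -> #   bit 13 = 1  t=1,i=4
  .##.. -> .   bit 12 = 0  t=1,i=7
  .#.## -> #   bit 11 = 1  t=1,i=2
  .#.#. -> #   bit 10 = 1  t=0,i=1
  .#..# -> .   bit 9 = 0  t=0,i=5
  .#... -> #   bit 8 = 1  t=2,i=5
  ..### -> #   bit 7 = 1  t=0,i=7
  ..##. -> #   bit 6 = 1  t=5,i=9
  ..#.# -> .   bit 5 = 0  t=1,i=11
  ..#.. -> .   bit 4 = 0  t=2,i=9
  ...## -> #   bit 3 = 1  t=5,i=8
  ...#. -> .   bit 2 = 0  t=1,i=10
  ....# -> .   bit 1 = 0  t=2,i=7
  ..... -> #   bit 0 = 1  t=3,i=8
  bits 00000110000111100010110111001001 = 102641097

102641097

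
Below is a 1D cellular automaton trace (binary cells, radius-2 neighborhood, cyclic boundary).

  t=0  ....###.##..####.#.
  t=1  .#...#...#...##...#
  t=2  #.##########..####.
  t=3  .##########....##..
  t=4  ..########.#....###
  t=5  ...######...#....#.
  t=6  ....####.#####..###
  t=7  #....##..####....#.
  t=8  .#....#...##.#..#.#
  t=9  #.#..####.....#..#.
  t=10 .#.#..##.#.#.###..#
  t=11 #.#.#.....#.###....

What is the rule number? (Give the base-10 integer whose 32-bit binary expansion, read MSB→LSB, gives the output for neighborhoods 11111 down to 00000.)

  nb #####: next=#  (t=2,i=4, bit31=1)
  nb ####.: next=#  (t=0,i=14, bit30=1)
  nb ###.#: next=.  (t=0,i=6, bit29=0)
  nb ###..: next=.  (t=2,i=11, bit28=0)
  nb ##.##: next=.  (t=0,i=7, bit27=0)
  nb ##.#.: next=.  (t=0,i=16, bit26=0)
  nb ##..#: next=.  (t=0,i=10, bit25=0)
  nb ##...: next=#  (t=1,i=15, bit24=1)
  nb #.###: next=#  (t=2,i=2, bit23=1)
  nb #.##.: next=.  (t=0,i=8, bit22=0)
  nb #.#.#: next=.  (t=2,i=0, bit21=0)
  nb #.#..: next=.  (t=0,i=17, bit20=0)
  nb #..##: next=.  (t=0,i=11, bit19=0)
  nb #..#.: next=.  (t=8,i=15, bit18=0)
  nb #...#: next=#  (t=1,i=3, bit17=1)
  nb #....: next=.  (t=0,i=0, bit16=0)
  nb .####: next=#  (t=0,i=13, bit15=1)
  nb .###.: next=#  (t=0,i=5, bit14=1)
  nb .##.#: next=.  (t=8,i=11, bit13=0)
  nb .##..: next=#  (t=0,i=9, bit12=1)
  nb .#.##: next=#  (t=2,i=1, bit11=1)
  nb .#.#.: next=#  (t=1,i=0, bit10=1)
  nb .#..#: next=#  (t=8,i=14, bit9=1)
  nb .#...: next=#  (t=0,i=18, bit8=1)
  nb ..###: next=.  (t=0,i=4, bit7=0)
  nb ..##.: next=.  (t=1,i=13, bit6=0)
  nb ..#.#: next=.  (t=1,i=18, bit5=0)
  nb ..#..: next=#  (t=1,i=5, bit4=1)
  nb ...##: next=.  (t=0,i=3, bit3=0)
  nb ...#.: next=#  (t=1,i=4, bit2=1)
  nb ....#: next=.  (t=0,i=2, bit1=0)
  nb .....: next=#  (t=0,i=1, bit0=1)
  bits 11000001100000101101111100010101 = 3246579477

3246579477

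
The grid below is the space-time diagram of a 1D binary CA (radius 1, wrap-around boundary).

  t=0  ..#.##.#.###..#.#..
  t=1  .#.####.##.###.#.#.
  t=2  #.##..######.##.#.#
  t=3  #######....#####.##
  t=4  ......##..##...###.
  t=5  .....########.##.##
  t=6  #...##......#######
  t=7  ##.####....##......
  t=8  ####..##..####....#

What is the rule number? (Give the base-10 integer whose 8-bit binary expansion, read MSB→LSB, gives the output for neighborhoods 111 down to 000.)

122

  nb ###: next=.  (t=0,i=10, bit7=0)
  nb ##.: next=#  (t=0,i=5, bit6=1)
  nb #.#: next=#  (t=0,i=3, bit5=1)
  nb #..: next=#  (t=0,i=12, bit4=1)
  nb .##: next=#  (t=0,i=4, bit3=1)
  nb .#.: next=.  (t=0,i=2, bit2=0)
  nb ..#: next=#  (t=0,i=1, bit1=1)
  nb ...: next=.  (t=0,i=0, bit0=0)
  bits 01111010 = 122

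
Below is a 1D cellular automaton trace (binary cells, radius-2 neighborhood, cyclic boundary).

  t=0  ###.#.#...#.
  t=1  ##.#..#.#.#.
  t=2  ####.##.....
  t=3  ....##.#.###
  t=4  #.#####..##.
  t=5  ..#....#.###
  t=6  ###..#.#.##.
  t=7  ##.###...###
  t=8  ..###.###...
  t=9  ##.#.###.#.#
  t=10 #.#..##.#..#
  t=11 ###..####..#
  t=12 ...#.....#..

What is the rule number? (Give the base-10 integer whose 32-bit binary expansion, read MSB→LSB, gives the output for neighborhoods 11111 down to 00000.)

265707643

  ##### -> .   bit 31 = 0  t=4,i=4
  ####. -> .   bit 30 = 0  t=2,i=2
  ###.# -> .   bit 29 = 0  t=0,i=2
  ###.. -> .   bit 28 = 0  t=3,i=11
  ##.## -> #   bit 27 = 1  t=2,i=4
  ##.#. -> #   bit 26 = 1  t=0,i=3
  ##..# -> #   bit 25 = 1  t=4,i=7
  ##... -> #   bit 24 = 1  t=2,i=7
  #.### -> #   bit 23 = 1  t=0,i=0
  #.##. -> #   bit 22 = 1  t=1,i=0
  #.#.# -> .   bit 21 = 0  t=0,i=4
  #.#.. -> #   bit 20 = 1  t=0,i=6
  #..## -> .   bit 19 = 0  t=4,i=8
  #..#. -> #   bit 18 = 1  t=1,i=5
  #...# -> #   bit 17 = 1  t=0,i=8
  #.... -> .   bit 16 = 0  t=2,i=8
  .#### -> .   bit 15 = 0  t=2,i=1
  .###. -> #   bit 14 = 1  t=0,i=1
  .##.# -> #   bit 13 = 1  t=1,i=1
  .##.. -> .   bit 12 = 0  t=2,i=6
  .#.## -> .   bit 11 = 0  t=0,i=11
  .#.#. -> .   bit 10 = 0  t=0,i=5
  .#..# -> .   bit 9 = 0  t=1,i=4
  .#... -> .   bit 8 = 0  t=0,i=7
  ..### -> .   bit 7 = 0  t=2,i=0
  ..##. -> #   bit 6 = 1  t=3,i=4
  ..#.# -> #   bit 5 = 1  t=0,i=10
  ..#.. -> #   bit 4 = 1  t=5,i=2
  ...## -> #   bit 3 = 1  t=2,i=11
  ...#. -> .   bit 2 = 0  t=0,i=9
  ....# -> #   bit 1 = 1  t=2,i=10
  ..... -> #   bit 0 = 1  t=2,i=9
  bits 00001111110101100110000001111011 = 265707643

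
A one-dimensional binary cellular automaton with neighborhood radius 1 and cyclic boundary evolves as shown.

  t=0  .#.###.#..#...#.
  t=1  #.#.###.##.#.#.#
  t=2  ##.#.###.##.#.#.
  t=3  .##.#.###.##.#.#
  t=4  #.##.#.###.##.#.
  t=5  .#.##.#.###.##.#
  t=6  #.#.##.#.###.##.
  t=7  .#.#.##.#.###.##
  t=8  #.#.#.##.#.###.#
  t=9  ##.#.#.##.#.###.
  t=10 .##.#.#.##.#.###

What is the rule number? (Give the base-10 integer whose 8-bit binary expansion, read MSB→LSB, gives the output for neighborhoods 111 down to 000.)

  [7] ### => #  t=0,i=4
  [6] ##. => #  t=0,i=5
  [5] #.# => #  t=0,i=2
  [4] #.. => #  t=0,i=8
  [3] .## => .  t=0,i=3
  [2] .#. => .  t=0,i=1
  [1] ..# => #  t=0,i=0
  [0] ... => .  t=0,i=12
  bits 11110010 = 242

242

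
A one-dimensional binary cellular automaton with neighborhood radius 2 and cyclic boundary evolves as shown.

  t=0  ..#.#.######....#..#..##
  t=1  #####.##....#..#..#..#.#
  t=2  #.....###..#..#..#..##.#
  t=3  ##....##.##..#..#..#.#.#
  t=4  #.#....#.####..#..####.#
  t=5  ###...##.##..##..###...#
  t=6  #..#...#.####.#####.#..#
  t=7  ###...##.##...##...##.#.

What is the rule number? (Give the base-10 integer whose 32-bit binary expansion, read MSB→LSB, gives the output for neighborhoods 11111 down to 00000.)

  nb #####: next=.  (t=0,i=8, bit31=0)
  nb ####.: next=.  (t=0,i=10, bit30=0)
  nb ###.#: next=.  (t=1,i=4, bit29=0)
  nb ###..: next=.  (t=0,i=11, bit28=0)
  nb ##.##: next=.  (t=1,i=5, bit27=0)
  nb ##.#.: next=#  (t=4,i=1, bit26=1)
  nb ##..#: next=#  (t=0,i=0, bit25=1)
  nb ##...: next=#  (t=0,i=12, bit24=1)
  nb #.###: next=#  (t=0,i=6, bit23=1)
  nb #.##.: next=#  (t=1,i=6, bit22=1)
  nb #.#.#: next=#  (t=0,i=4, bit21=1)
  nb #.#..: next=#  (t=4,i=2, bit20=1)
  nb #..##: next=#  (t=0,i=21, bit19=1)
  nb #..#.: next=#  (t=0,i=1, bit18=1)
  nb #...#: next=.  (t=5,i=4, bit17=0)
  nb #....: next=.  (t=0,i=13, bit16=0)
  nb .####: next=#  (t=0,i=7, bit15=1)
  nb .###.: next=#  (t=2,i=7, bit14=1)
  nb .##.#: next=#  (t=2,i=21, bit13=1)
  nb .##..: next=#  (t=0,i=23, bit12=1)
  nb .#.##: next=.  (t=0,i=5, bit11=0)
  nb .#.#.: next=#  (t=0,i=3, bit10=1)
  nb .#..#: next=.  (t=0,i=17, bit9=0)
  nb .#...: next=.  (t=4,i=3, bit8=0)
  nb ..###: next=#  (t=2,i=6, bit7=1)
  nb ..##.: next=.  (t=0,i=22, bit6=0)
  nb ..#.#: next=#  (t=0,i=2, bit5=1)
  nb ..#..: next=.  (t=0,i=16, bit4=0)
  nb ...##: next=.  (t=2,i=5, bit3=0)
  nb ...#.: next=#  (t=0,i=15, bit2=1)
  nb ....#: next=.  (t=0,i=14, bit1=0)
  nb .....: next=.  (t=2,i=3, bit0=0)
  bits 00000111111111001111010010100100 = 134018212

134018212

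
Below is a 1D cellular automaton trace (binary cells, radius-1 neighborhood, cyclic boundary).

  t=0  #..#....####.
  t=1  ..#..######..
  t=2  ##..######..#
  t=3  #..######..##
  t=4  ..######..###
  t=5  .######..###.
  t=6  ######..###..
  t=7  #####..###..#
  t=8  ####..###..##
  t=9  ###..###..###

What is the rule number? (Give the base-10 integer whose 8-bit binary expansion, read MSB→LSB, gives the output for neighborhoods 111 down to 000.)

  ### -> #   bit 7 = 1  t=0,i=9
  ##. -> .   bit 6 = 0  t=0,i=11
  #.# -> .   bit 5 = 0  t=0,i=12
  #.. -> .   bit 4 = 0  t=0,i=1
  .## -> #   bit 3 = 1  t=0,i=8
  .#. -> .   bit 2 = 0  t=0,i=0
  ..# -> #   bit 1 = 1  t=0,i=2
  ... -> #   bit 0 = 1  t=0,i=5
  bits 10001011 = 139

139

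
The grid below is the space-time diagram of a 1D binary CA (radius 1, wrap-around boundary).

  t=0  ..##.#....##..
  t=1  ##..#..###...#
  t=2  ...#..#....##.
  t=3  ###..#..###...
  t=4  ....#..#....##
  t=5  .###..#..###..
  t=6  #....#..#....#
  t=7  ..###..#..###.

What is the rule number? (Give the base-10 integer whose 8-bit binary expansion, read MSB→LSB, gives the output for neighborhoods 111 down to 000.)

35

  ###|.  b7=0 t=1,i=0
  ##.|.  b6=0 t=0,i=3
  #.#|#  b5=1 t=0,i=4
  #..|.  b4=0 t=0,i=6
  .##|.  b3=0 t=0,i=2
  .#.|.  b2=0 t=0,i=5
  ..#|#  b1=1 t=0,i=1
  ...|#  b0=1 t=0,i=0
  bits 00100011 = 35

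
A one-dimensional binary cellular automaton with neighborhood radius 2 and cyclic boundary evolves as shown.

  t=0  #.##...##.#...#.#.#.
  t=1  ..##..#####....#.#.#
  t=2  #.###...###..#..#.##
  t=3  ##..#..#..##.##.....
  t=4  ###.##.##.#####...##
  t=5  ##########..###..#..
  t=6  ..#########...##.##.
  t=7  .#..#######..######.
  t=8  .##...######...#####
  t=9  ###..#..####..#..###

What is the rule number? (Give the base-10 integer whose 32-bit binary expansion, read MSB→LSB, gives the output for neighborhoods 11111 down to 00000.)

4266669658

  [31] ##### => #  t=1,i=8
  [30] ####. => #  t=1,i=9
  [29] ###.# => #  t=2,i=0
  [28] ###.. => #  t=1,i=10
  [27] ##.## => #  t=2,i=1
  [26] ##.#. => #  t=0,i=9
  [25] ##..# => #  t=1,i=4
  [24] ##... => .  t=0,i=4
  [23] #.### => .  t=2,i=2
  [22] #.##. => #  t=0,i=2
  [21] #.#.# => .  t=0,i=0
  [20] #.#.. => #  t=0,i=10
  [19] #..## => .  t=1,i=1
  [18] #..#. => .  t=2,i=12
  [17] #...# => .  t=0,i=5
  [16] #.... => .  t=1,i=12
  [15] .#### => .  t=1,i=7
  [14] .###. => .  t=2,i=3
  [13] .##.# => #  t=0,i=8
  [12] .##.. => #  t=0,i=3
  [11] .#.## => .  t=0,i=1
  [10] .#.#. => #  t=0,i=15
  [9] .#..# => #  t=1,i=0
  [8] .#... => .  t=0,i=11
  [7] ..### => .  t=1,i=6
  [6] ..##. => #  t=0,i=7
  [5] ..#.# => .  t=0,i=14
  [4] ..#.. => #  t=2,i=13
  [3] ...## => #  t=0,i=6
  [2] ...#. => .  t=0,i=13
  [1] ....# => #  t=1,i=13
  [0] ..... => .  t=3,i=17
  bits 11111110010100000011011001011010 = 4266669658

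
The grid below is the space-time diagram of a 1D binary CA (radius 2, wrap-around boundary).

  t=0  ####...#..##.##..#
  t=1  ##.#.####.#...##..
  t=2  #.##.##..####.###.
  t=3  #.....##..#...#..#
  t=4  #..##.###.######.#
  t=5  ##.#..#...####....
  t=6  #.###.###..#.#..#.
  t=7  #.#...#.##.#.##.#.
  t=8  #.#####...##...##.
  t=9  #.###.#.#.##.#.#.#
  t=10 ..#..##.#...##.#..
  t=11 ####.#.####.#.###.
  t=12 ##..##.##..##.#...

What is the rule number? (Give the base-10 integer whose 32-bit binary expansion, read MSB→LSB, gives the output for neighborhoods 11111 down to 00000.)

2528285559

  ##### -> #   bit 31 = 1  t=0,i=1
  ####. -> .   bit 30 = 0  t=0,i=2
  ###.# -> .   bit 29 = 0  t=1,i=8
  ###.. -> #   bit 28 = 1  t=0,i=3
  ##.## -> .   bit 27 = 0  t=0,i=12
  ##.#. -> #   bit 26 = 1  t=1,i=2
  ##..# -> #   bit 25 = 1  t=0,i=15
  ##... -> .   bit 24 = 0  t=0,i=4
  #.### -> #   bit 23 = 1  t=1,i=5
  #.##. -> .   bit 22 = 0  t=0,i=13
  #.#.# -> #   bit 21 = 1  t=1,i=3
  #.#.. -> #   bit 20 = 1  t=1,i=10
  #..## -> .   bit 19 = 0  t=0,i=9
  #..#. -> .   bit 18 = 0  t=3,i=9
  #...# -> #   bit 17 = 1  t=0,i=5
  #.... -> .   bit 16 = 0  t=3,i=2
  .#### -> #   bit 15 = 1  t=0,i=0
  .###. -> .   bit 14 = 0  t=2,i=15
  .##.# -> .   bit 13 = 0  t=0,i=11
  .##.. -> #   bit 12 = 1  t=0,i=14
  .#.## -> .   bit 11 = 0  t=1,i=4
  .#.#. -> .   bit 10 = 0  t=6,i=12
  .#..# -> #   bit 9 = 1  t=0,i=8
  .#... -> #   bit 8 = 1  t=1,i=11
  ..### -> .   bit 7 = 0  t=0,i=17
  ..##. -> #   bit 6 = 1  t=0,i=10
  ..#.# -> #   bit 5 = 1  t=6,i=11
  ..#.. -> #   bit 4 = 1  t=0,i=7
  ...## -> .   bit 3 = 0  t=1,i=13
  ...#. -> #   bit 2 = 1  t=0,i=6
  ....# -> #   bit 1 = 1  t=3,i=4
  ..... -> #   bit 0 = 1  t=3,i=3
  bits 10010110101100101001001101110111 = 2528285559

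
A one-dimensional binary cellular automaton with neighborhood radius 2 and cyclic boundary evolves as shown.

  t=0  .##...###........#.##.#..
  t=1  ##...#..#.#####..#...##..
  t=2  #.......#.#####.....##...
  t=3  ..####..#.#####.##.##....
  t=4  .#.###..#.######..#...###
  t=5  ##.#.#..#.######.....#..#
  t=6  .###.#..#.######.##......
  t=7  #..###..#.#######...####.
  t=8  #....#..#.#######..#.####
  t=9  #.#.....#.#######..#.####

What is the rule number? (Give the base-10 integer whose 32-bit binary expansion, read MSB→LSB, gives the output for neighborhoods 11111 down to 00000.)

  nb #####: next=#  (t=1,i=12, bit31=1)
  nb ####.: next=#  (t=1,i=13, bit30=1)
  nb ###.#: next=#  (t=3,i=14, bit29=1)
  nb ###..: next=#  (t=0,i=8, bit28=1)
  nb ##.##: next=#  (t=3,i=15, bit27=1)
  nb ##.#.: next=#  (t=0,i=21, bit26=1)
  nb ##..#: next=.  (t=1,i=15, bit25=0)
  nb ##...: next=.  (t=0,i=3, bit24=0)
  nb #.###: next=#  (t=1,i=10, bit23=1)
  nb #.##.: next=.  (t=0,i=19, bit22=0)
  nb #.#.#: next=#  (t=4,i=1, bit21=1)
  nb #.#..: next=#  (t=0,i=22, bit20=1)
  nb #..##: next=.  (t=1,i=24, bit19=0)
  nb #..#.: next=.  (t=1,i=7, bit18=0)
  nb #...#: next=.  (t=0,i=4, bit17=0)
  nb #....: next=#  (t=0,i=10, bit16=1)
  nb .####: next=#  (t=1,i=11, bit15=1)
  nb .###.: next=.  (t=0,i=7, bit14=0)
  nb .##.#: next=.  (t=0,i=20, bit13=0)
  nb .##..: next=.  (t=0,i=2, bit12=0)
  nb .#.##: next=.  (t=0,i=18, bit11=0)
  nb .#.#.: next=.  (t=5,i=4, bit10=0)
  nb .#..#: next=.  (t=1,i=6, bit9=0)
  nb .#...: next=.  (t=0,i=23, bit8=0)
  nb ..###: next=.  (t=0,i=6, bit7=0)
  nb ..##.: next=#  (t=0,i=1, bit6=1)
  nb ..#.#: next=#  (t=0,i=17, bit5=1)
  nb ..#..: next=.  (t=1,i=5, bit4=0)
  nb ...##: next=#  (t=0,i=0, bit3=1)
  nb ...#.: next=.  (t=0,i=16, bit2=0)
  nb ....#: next=.  (t=0,i=15, bit1=0)
  nb .....: next=#  (t=0,i=11, bit0=1)
  bits 11111100101100011000000001101001 = 4239491177

4239491177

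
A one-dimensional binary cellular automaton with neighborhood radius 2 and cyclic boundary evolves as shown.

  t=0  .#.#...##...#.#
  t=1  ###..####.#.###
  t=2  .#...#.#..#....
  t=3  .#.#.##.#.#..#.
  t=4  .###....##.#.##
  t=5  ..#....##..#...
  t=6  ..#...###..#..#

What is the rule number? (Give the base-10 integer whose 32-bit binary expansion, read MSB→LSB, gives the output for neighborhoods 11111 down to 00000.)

1075992313

  [31] ##### => .  t=1,i=0
  [30] ####. => #  t=1,i=1
  [29] ###.# => .  t=1,i=8
  [28] ###.. => .  t=1,i=2
  [27] ##.## => .  t=4,i=0
  [26] ##.#. => .  t=1,i=9
  [25] ##..# => .  t=1,i=3
  [24] ##... => .  t=0,i=9
  [23] #.### => .  t=1,i=12
  [22] #.##. => .  t=3,i=5
  [21] #.#.# => #  t=0,i=1
  [20] #.#.. => .  t=0,i=3
  [19] #..## => .  t=1,i=4
  [18] #..#. => .  t=2,i=9
  [17] #...# => #  t=0,i=5
  [16] #.... => .  t=2,i=12
  [15] .#### => .  t=1,i=6
  [14] .###. => #  t=4,i=2
  [13] .##.# => .  t=3,i=6
  [12] .##.. => #  t=0,i=8
  [11] .#.## => .  t=1,i=11
  [10] .#.#. => #  t=0,i=0
  [9] .#..# => #  t=2,i=8
  [8] .#... => .  t=0,i=4
  [7] ..### => #  t=1,i=5
  [6] ..##. => #  t=0,i=7
  [5] ..#.# => #  t=0,i=12
  [4] ..#.. => #  t=2,i=1
  [3] ...## => #  t=0,i=6
  [2] ...#. => .  t=0,i=11
  [1] ....# => .  t=2,i=14
  [0] ..... => #  t=2,i=13
  bits 01000000001000100101011011111001 = 1075992313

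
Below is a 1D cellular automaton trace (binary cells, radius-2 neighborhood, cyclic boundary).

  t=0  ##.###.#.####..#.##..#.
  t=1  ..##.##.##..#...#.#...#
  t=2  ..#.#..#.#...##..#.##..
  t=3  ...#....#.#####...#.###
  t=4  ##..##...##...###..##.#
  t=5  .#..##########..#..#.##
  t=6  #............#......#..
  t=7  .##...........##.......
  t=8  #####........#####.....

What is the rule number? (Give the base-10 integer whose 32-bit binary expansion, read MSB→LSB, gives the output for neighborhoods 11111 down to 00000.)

1032002888

  #####|.  b31=0 t=3,i=12
  ####.|.  b30=0 t=0,i=11
  ###.#|#  b29=1 t=0,i=5
  ###..|#  b28=1 t=0,i=12
  ##.##|#  b27=1 t=0,i=2
  ##.#.|#  b26=1 t=0,i=6
  ##..#|.  b25=0 t=0,i=13
  ##...|#  b24=1 t=2,i=21
  #.###|#  b23=1 t=0,i=3
  #.##.|.  b22=0 t=0,i=0
  #.#.#|.  b21=0 t=0,i=7
  #.#..|.  b20=0 t=1,i=18
  #..##|.  b19=0 t=1,i=1
  #..#.|.  b18=0 t=0,i=14
  #...#|#  b17=1 t=1,i=14
  #....|#  b16=1 t=2,i=22
  .####|.  b15=0 t=0,i=10
  .###.|.  b14=0 t=0,i=4
  .##.#|.  b13=0 t=0,i=1
  .##..|#  b12=1 t=0,i=18
  .#.##|#  b11=1 t=0,i=8
  .#.#.|#  b10=1 t=1,i=17
  .#..#|.  b9=0 t=1,i=0
  .#...|#  b8=1 t=1,i=13
  ..###|.  b7=0 t=4,i=14
  ..##.|#  b6=1 t=1,i=2
  ..#.#|.  b5=0 t=0,i=15
  ..#..|.  b4=0 t=1,i=12
  ...##|#  b3=1 t=2,i=12
  ...#.|.  b2=0 t=1,i=15
  ....#|.  b1=0 t=2,i=0
  .....|.  b0=0 t=6,i=3
  bits 00111101100000110001110101001000 = 1032002888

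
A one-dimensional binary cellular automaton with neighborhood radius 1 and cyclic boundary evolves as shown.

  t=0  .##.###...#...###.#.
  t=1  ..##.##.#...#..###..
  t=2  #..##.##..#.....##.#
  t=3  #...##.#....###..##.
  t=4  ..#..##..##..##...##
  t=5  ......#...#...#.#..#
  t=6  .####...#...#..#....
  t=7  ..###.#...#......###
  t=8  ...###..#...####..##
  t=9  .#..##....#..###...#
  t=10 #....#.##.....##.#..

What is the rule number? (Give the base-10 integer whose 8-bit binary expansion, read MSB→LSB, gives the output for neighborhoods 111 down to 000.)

  ###|#  b7=1 t=0,i=5
  ##.|#  b6=1 t=0,i=2
  #.#|#  b5=1 t=0,i=3
  #..|.  b4=0 t=0,i=7
  .##|.  b3=0 t=0,i=1
  .#.|.  b2=0 t=0,i=10
  ..#|.  b1=0 t=0,i=0
  ...|#  b0=1 t=0,i=8
  bits 11100001 = 225

225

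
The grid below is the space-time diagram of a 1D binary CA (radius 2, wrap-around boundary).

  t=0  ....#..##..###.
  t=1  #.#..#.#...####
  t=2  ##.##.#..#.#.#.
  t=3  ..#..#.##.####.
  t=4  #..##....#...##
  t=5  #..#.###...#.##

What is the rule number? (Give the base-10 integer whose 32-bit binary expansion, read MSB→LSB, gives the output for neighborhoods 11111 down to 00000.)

  #####|#  b31=1 t=1,i=13
  ####.|.  b30=0 t=1,i=14
  ###.#|#  b29=1 t=1,i=0
  ###..|#  b28=1 t=0,i=13
  ##.##|#  b27=1 t=2,i=2
  ##.#.|#  b26=1 t=1,i=1
  ##..#|.  b25=0 t=0,i=9
  ##...|#  b24=1 t=0,i=14
  #.###|.  b23=0 t=3,i=10
  #.##.|.  b22=0 t=2,i=0
  #.#.#|#  b21=1 t=2,i=11
  #.#..|.  b20=0 t=1,i=2
  #..##|.  b19=0 t=0,i=6
  #..#.|#  b18=1 t=1,i=4
  #...#|#  b17=1 t=1,i=9
  #....|#  b16=1 t=0,i=0
  .####|.  b15=0 t=1,i=12
  .###.|#  b14=1 t=0,i=12
  .##.#|.  b13=0 t=2,i=1
  .##..|.  b12=0 t=0,i=8
  .#.##|.  b11=0 t=2,i=14
  .#.#.|#  b10=1 t=1,i=6
  .#..#|#  b9=1 t=0,i=5
  .#...|.  b8=0 t=1,i=8
  ..###|#  b7=1 t=0,i=11
  ..##.|#  b6=1 t=0,i=7
  ..#.#|.  b5=0 t=1,i=5
  ..#..|.  b4=0 t=0,i=4
  ...##|.  b3=0 t=1,i=10
  ...#.|.  b2=0 t=0,i=3
  ....#|#  b1=1 t=0,i=2
  .....|.  b0=0 t=0,i=1
  bits 10111101001001110100011011000010 = 3173467842

3173467842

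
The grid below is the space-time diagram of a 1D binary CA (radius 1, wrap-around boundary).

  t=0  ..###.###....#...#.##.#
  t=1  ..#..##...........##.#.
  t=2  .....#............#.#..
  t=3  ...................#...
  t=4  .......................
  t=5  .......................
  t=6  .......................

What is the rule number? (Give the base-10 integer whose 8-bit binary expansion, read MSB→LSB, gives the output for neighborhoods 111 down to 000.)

40

  [7] ### => .  t=0,i=3
  [6] ##. => .  t=0,i=4
  [5] #.# => #  t=0,i=5
  [4] #.. => .  t=0,i=0
  [3] .## => #  t=0,i=2
  [2] .#. => .  t=0,i=13
  [1] ..# => .  t=0,i=1
  [0] ... => .  t=0,i=10
  bits 00101000 = 40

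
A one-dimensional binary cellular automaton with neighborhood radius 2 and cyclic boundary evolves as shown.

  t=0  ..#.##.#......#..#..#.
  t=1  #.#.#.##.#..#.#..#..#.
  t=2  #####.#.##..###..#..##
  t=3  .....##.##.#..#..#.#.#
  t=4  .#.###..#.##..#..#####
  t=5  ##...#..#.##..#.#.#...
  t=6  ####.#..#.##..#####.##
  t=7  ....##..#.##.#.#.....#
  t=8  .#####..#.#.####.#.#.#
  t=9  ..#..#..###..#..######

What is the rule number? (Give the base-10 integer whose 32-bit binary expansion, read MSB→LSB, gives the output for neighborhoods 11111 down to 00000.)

  ##### -> .   bit 31 = 0  t=2,i=0
  ####. -> .   bit 30 = 0  t=2,i=3
  ###.# -> .   bit 29 = 0  t=2,i=4
  ###.. -> #   bit 28 = 1  t=2,i=14
  ##.## -> .   bit 27 = 0  t=3,i=7
  ##.#. -> #   bit 26 = 1  t=0,i=6
  ##..# -> .   bit 25 = 0  t=2,i=10
  ##... -> #   bit 24 = 1  t=5,i=2
  #.### -> .   bit 23 = 0  t=4,i=3
  #.##. -> #   bit 22 = 1  t=0,i=4
  #.#.# -> #   bit 21 = 1  t=1,i=0
  #.#.. -> #   bit 20 = 1  t=0,i=7
  #..## -> #   bit 19 = 1  t=2,i=11
  #..#. -> .   bit 18 = 0  t=0,i=16
  #...# -> #   bit 17 = 1  t=0,i=0
  #.... -> #   bit 16 = 1  t=0,i=9
  .#### -> #   bit 15 = 1  t=2,i=21
  .###. -> .   bit 14 = 0  t=2,i=13
  .##.# -> .   bit 13 = 0  t=0,i=5
  .##.. -> #   bit 12 = 1  t=2,i=9
  .#.## -> .   bit 11 = 0  t=0,i=3
  .#.#. -> #   bit 10 = 1  t=1,i=1
  .#..# -> .   bit 9 = 0  t=0,i=15
  .#... -> .   bit 8 = 0  t=0,i=8
  ..### -> .   bit 7 = 0  t=2,i=12
  ..##. -> #   bit 6 = 1  t=3,i=5
  ..#.# -> #   bit 5 = 1  t=0,i=2
  ..#.. -> #   bit 4 = 1  t=0,i=14
  ...## -> #   bit 3 = 1  t=3,i=4
  ...#. -> .   bit 2 = 0  t=0,i=1
  ....# -> #   bit 1 = 1  t=0,i=12
  ..... -> .   bit 0 = 0  t=0,i=10
  bits 00010101011110111001010001111010 = 360420474

360420474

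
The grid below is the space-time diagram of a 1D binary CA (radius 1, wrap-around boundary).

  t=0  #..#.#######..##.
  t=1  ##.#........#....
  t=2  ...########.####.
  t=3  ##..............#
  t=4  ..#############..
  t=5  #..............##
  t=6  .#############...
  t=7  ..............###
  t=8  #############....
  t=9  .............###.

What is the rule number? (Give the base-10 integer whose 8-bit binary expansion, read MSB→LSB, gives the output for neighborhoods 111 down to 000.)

21

  ###|.  b7=0 t=0,i=6
  ##.|.  b6=0 t=0,i=11
  #.#|.  b5=0 t=0,i=4
  #..|#  b4=1 t=0,i=1
  .##|.  b3=0 t=0,i=5
  .#.|#  b2=1 t=0,i=0
  ..#|.  b1=0 t=0,i=2
  ...|#  b0=1 t=1,i=5
  bits 00010101 = 21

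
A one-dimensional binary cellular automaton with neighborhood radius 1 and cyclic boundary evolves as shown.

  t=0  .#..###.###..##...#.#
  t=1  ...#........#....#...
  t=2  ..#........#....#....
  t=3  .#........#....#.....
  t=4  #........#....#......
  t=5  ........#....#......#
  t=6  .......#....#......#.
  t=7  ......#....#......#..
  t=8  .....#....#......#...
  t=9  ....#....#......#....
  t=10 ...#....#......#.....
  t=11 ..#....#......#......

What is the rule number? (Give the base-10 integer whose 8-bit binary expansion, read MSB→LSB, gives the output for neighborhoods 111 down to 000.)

  ###|.  b7=0 t=0,i=5
  ##.|.  b6=0 t=0,i=6
  #.#|.  b5=0 t=0,i=0
  #..|.  b4=0 t=0,i=2
  .##|.  b3=0 t=0,i=4
  .#.|.  b2=0 t=0,i=1
  ..#|#  b1=1 t=0,i=3
  ...|.  b0=0 t=0,i=16
  bits 00000010 = 2

2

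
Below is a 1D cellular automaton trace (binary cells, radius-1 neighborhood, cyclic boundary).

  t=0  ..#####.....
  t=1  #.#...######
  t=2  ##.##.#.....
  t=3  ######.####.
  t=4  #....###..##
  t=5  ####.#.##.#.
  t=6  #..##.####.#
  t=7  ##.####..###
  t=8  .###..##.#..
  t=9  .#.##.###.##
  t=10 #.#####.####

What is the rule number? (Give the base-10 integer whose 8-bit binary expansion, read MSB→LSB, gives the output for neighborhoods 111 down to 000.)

  nb ###: next=.  (t=0,i=3, bit7=0)
  nb ##.: next=#  (t=0,i=6, bit6=1)
  nb #.#: next=#  (t=1,i=1, bit5=1)
  nb #..: next=#  (t=0,i=7, bit4=1)
  nb .##: next=#  (t=0,i=2, bit3=1)
  nb .#.: next=.  (t=1,i=2, bit2=0)
  nb ..#: next=.  (t=0,i=1, bit1=0)
  nb ...: next=#  (t=0,i=0, bit0=1)
  bits 01111001 = 121

121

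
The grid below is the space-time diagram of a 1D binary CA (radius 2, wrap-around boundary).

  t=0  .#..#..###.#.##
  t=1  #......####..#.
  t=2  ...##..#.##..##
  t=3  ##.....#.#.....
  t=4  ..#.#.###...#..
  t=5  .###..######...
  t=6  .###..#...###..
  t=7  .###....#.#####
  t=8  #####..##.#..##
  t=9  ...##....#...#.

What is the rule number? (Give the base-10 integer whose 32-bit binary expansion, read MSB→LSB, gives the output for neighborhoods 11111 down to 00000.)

2109883557

  [31] ##### => .  t=5,i=8
  [30] ####. => #  t=1,i=9
  [29] ###.# => #  t=0,i=9
  [28] ###.. => #  t=1,i=10
  [27] ##.## => #  t=7,i=0
  [26] ##.#. => #  t=0,i=0
  [25] ##..# => .  t=1,i=11
  [24] ##... => #  t=2,i=0
  [23] #.### => #  t=4,i=6
  [22] #.##. => #  t=0,i=13
  [21] #.#.# => .  t=0,i=11
  [20] #.#.. => .  t=0,i=1
  [19] #..## => .  t=0,i=6
  [18] #..#. => .  t=0,i=3
  [17] #...# => #  t=2,i=1
  [16] #.... => .  t=1,i=2
  [15] .#### => .  t=1,i=8
  [14] .###. => #  t=0,i=8
  [13] .##.# => .  t=0,i=14
  [12] .##.. => .  t=2,i=4
  [11] .#.## => .  t=0,i=12
  [10] .#.#. => #  t=1,i=14
  [9] .#..# => .  t=0,i=2
  [8] .#... => .  t=1,i=1
  [7] ..### => #  t=0,i=7
  [6] ..##. => .  t=2,i=3
  [5] ..#.# => #  t=1,i=13
  [4] ..#.. => .  t=0,i=4
  [3] ...## => .  t=1,i=6
  [2] ...#. => #  t=3,i=6
  [1] ....# => .  t=1,i=5
  [0] ..... => #  t=1,i=3
  bits 01111101110000100100010010100101 = 2109883557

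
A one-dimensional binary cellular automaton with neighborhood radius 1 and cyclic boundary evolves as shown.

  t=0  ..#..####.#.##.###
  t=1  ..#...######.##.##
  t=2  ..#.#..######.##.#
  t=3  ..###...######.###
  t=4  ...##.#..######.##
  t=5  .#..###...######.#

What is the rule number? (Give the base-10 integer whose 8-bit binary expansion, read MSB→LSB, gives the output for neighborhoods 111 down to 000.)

229

  ### -> #   bit 7 = 1  t=0,i=6
  ##. -> #   bit 6 = 1  t=0,i=8
  #.# -> #   bit 5 = 1  t=0,i=9
  #.. -> .   bit 4 = 0  t=0,i=0
  .## -> .   bit 3 = 0  t=0,i=5
  .#. -> #   bit 2 = 1  t=0,i=2
  ..# -> .   bit 1 = 0  t=0,i=1
  ... -> #   bit 0 = 1  t=1,i=4
  bits 11100101 = 229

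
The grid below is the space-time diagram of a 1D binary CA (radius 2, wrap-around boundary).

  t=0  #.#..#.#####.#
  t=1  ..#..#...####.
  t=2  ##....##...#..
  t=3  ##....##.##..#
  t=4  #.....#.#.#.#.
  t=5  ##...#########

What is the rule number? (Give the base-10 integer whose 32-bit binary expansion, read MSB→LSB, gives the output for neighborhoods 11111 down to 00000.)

  #####|#  b31=1 t=0,i=9
  ####.|#  b30=1 t=0,i=10
  ###.#|#  b29=1 t=0,i=11
  ###..|.  b28=0 t=1,i=12
  ##.##|#  b27=1 t=0,i=12
  ##.#.|.  b26=0 t=0,i=1
  ##..#|.  b25=0 t=3,i=11
  ##...|.  b24=0 t=1,i=13
  #.###|.  b23=0 t=0,i=7
  #.##.|.  b22=0 t=0,i=13
  #.#.#|#  b21=1 t=4,i=8
  #.#..|#  b20=1 t=0,i=2
  #..##|#  b19=1 t=2,i=13
  #..#.|.  b18=0 t=0,i=4
  #...#|#  b17=1 t=1,i=0
  #....|.  b16=0 t=2,i=3
  .####|.  b15=0 t=0,i=8
  .###.|#  b14=1 t=3,i=0
  .##.#|.  b13=0 t=0,i=0
  .##..|#  b12=1 t=2,i=1
  .#.##|.  b11=0 t=0,i=6
  .#.#.|#  b10=1 t=4,i=7
  .#..#|.  b9=0 t=0,i=3
  .#...|#  b8=1 t=1,i=6
  ..###|.  b7=0 t=1,i=9
  ..##.|#  b6=1 t=2,i=0
  ..#.#|#  b5=1 t=0,i=5
  ..#..|.  b4=0 t=1,i=2
  ...##|.  b3=0 t=1,i=8
  ...#.|#  b2=1 t=1,i=1
  ....#|.  b1=0 t=2,i=4
  .....|.  b0=0 t=4,i=3
  bits 11101000001110100101010101100100 = 3896137060

3896137060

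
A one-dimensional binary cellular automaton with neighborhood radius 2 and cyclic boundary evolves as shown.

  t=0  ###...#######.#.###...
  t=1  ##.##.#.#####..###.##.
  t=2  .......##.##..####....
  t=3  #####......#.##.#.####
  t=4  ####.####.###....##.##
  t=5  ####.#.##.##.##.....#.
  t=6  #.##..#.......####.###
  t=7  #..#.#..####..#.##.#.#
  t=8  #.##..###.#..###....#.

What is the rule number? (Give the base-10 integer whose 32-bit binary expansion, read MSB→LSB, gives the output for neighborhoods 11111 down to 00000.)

  nb #####: next=#  (t=0,i=8, bit31=1)
  nb ####.: next=#  (t=0,i=11, bit30=1)
  nb ###.#: next=#  (t=0,i=12, bit29=1)
  nb ###..: next=.  (t=0,i=2, bit28=0)
  nb ##.##: next=.  (t=1,i=2, bit27=0)
  nb ##.#.: next=.  (t=0,i=13, bit26=0)
  nb ##..#: next=.  (t=1,i=13, bit25=0)
  nb ##...: next=#  (t=0,i=3, bit24=1)
  nb #.###: next=#  (t=0,i=16, bit23=1)
  nb #.##.: next=.  (t=1,i=0, bit22=0)
  nb #.#.#: next=.  (t=0,i=14, bit21=0)
  nb #.#..: next=.  (t=7,i=5, bit20=0)
  nb #..##: next=#  (t=1,i=14, bit19=1)
  nb #..#.: next=#  (t=6,i=5, bit18=1)
  nb #...#: next=#  (t=0,i=4, bit17=1)
  nb #....: next=#  (t=2,i=19, bit16=1)
  nb .####: next=.  (t=0,i=7, bit15=0)
  nb .###.: next=#  (t=0,i=1, bit14=1)
  nb .##.#: next=.  (t=1,i=1, bit13=0)
  nb .##..: next=#  (t=2,i=11, bit12=1)
  nb .#.##: next=#  (t=0,i=15, bit11=1)
  nb .#.#.: next=.  (t=7,i=4, bit10=0)
  nb .#..#: next=#  (t=7,i=6, bit9=1)
  nb .#...: next=.  (t=6,i=7, bit8=0)
  nb ..###: next=#  (t=0,i=0, bit7=1)
  nb ..##.: next=.  (t=2,i=7, bit6=0)
  nb ..#.#: next=#  (t=3,i=11, bit5=1)
  nb ..#..: next=.  (t=6,i=6, bit4=0)
  nb ...##: next=.  (t=0,i=5, bit3=0)
  nb ...#.: next=#  (t=3,i=10, bit2=1)
  nb ....#: next=.  (t=2,i=5, bit1=0)
  nb .....: next=#  (t=2,i=0, bit0=1)
  bits 11100001100011110101101010100101 = 3784268453

3784268453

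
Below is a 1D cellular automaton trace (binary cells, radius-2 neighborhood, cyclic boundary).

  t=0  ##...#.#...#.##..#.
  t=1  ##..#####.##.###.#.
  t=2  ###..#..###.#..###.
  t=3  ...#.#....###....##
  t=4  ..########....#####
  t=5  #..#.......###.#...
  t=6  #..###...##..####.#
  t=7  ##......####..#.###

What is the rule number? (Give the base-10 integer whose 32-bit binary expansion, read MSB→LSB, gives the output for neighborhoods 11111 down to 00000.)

  [31] ##### => .  t=1,i=6
  [30] ####. => .  t=1,i=7
  [29] ###.# => #  t=1,i=8
  [28] ###.. => .  t=2,i=2
  [27] ##.## => #  t=1,i=9
  [26] ##.#. => #  t=1,i=16
  [25] ##..# => #  t=0,i=15
  [24] ##... => .  t=0,i=2
  [23] #.### => .  t=1,i=13
  [22] #.##. => #  t=0,i=0
  [21] #.#.# => #  t=1,i=17
  [20] #.#.. => #  t=0,i=7
  [19] #..## => .  t=1,i=3
  [18] #..#. => .  t=0,i=16
  [17] #...# => .  t=0,i=3
  [16] #.... => #  t=3,i=7
  [15] .#### => #  t=1,i=5
  [14] .###. => .  t=1,i=14
  [13] .##.# => .  t=1,i=11
  [12] .##.. => #  t=0,i=1
  [11] .#.## => .  t=0,i=12
  [10] .#.#. => #  t=0,i=6
  [9] .#..# => .  t=2,i=6
  [8] .#... => #  t=0,i=8
  [7] ..### => .  t=1,i=4
  [6] ..##. => #  t=3,i=17
  [5] ..#.# => #  t=0,i=5
  [4] ..#.. => #  t=2,i=5
  [3] ...## => #  t=3,i=9
  [2] ...#. => #  t=0,i=4
  [1] ....# => #  t=3,i=8
  [0] ..... => .  t=5,i=6
  bits 00101110011100011001010101111110 = 779195774

779195774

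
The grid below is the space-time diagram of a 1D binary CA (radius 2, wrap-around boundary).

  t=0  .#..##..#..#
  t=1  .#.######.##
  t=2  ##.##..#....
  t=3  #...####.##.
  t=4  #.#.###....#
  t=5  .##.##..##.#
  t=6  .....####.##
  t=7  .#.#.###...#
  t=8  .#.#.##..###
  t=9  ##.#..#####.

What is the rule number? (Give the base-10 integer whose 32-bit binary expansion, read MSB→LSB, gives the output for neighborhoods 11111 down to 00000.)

  nb #####: next=.  (t=1,i=5, bit31=0)
  nb ####.: next=#  (t=1,i=7, bit30=1)
  nb ###.#: next=.  (t=1,i=8, bit29=0)
  nb ###..: next=.  (t=4,i=6, bit28=0)
  nb ##.##: next=.  (t=1,i=9, bit27=0)
  nb ##.#.: next=#  (t=1,i=0, bit26=1)
  nb ##..#: next=#  (t=0,i=6, bit25=1)
  nb ##...: next=.  (t=4,i=7, bit24=0)
  nb #.###: next=#  (t=1,i=3, bit23=1)
  nb #.##.: next=.  (t=1,i=10, bit22=0)
  nb #.#.#: next=#  (t=1,i=1, bit21=1)
  nb #.#..: next=#  (t=0,i=1, bit20=1)
  nb #..##: next=#  (t=0,i=3, bit19=1)
  nb #..#.: next=#  (t=0,i=7, bit18=1)
  nb #...#: next=#  (t=3,i=2, bit17=1)
  nb #....: next=#  (t=2,i=9, bit16=1)
  nb .####: next=#  (t=1,i=4, bit15=1)
  nb .###.: next=#  (t=4,i=5, bit14=1)
  nb .##.#: next=.  (t=1,i=11, bit13=0)
  nb .##..: next=#  (t=0,i=5, bit12=1)
  nb .#.##: next=.  (t=1,i=2, bit11=0)
  nb .#.#.: next=.  (t=0,i=0, bit10=0)
  nb .#..#: next=.  (t=0,i=2, bit9=0)
  nb .#...: next=.  (t=2,i=8, bit8=0)
  nb ..###: next=#  (t=3,i=4, bit7=1)
  nb ..##.: next=#  (t=0,i=4, bit6=1)
  nb ..#.#: next=#  (t=0,i=11, bit5=1)
  nb ..#..: next=#  (t=0,i=8, bit4=1)
  nb ...##: next=.  (t=2,i=11, bit3=0)
  nb ...#.: next=#  (t=7,i=10, bit2=1)
  nb ....#: next=#  (t=2,i=10, bit1=1)
  nb .....: next=.  (t=6,i=2, bit0=0)
  bits 01000110101111111101000011110110 = 1186975990

1186975990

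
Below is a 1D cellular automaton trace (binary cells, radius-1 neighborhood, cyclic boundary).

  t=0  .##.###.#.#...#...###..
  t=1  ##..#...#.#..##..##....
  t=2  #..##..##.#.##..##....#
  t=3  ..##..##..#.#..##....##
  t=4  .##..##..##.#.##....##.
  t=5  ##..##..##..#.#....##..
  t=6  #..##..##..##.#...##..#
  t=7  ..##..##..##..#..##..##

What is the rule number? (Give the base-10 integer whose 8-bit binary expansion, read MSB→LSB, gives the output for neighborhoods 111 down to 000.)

  [7] ### => .  t=0,i=5
  [6] ##. => .  t=0,i=2
  [5] #.# => .  t=0,i=3
  [4] #.. => .  t=0,i=11
  [3] .## => #  t=0,i=1
  [2] .#. => #  t=0,i=8
  [1] ..# => #  t=0,i=0
  [0] ... => .  t=0,i=12
  bits 00001110 = 14

14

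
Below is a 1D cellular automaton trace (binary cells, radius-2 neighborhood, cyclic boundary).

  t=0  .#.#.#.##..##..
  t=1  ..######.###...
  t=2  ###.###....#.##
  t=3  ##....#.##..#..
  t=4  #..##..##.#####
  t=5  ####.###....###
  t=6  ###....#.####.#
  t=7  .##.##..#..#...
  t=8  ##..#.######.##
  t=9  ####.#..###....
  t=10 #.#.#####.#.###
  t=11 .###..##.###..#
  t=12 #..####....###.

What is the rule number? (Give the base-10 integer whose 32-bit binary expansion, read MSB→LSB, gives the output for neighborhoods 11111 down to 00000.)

  [31] ##### => #  t=1,i=4
  [30] ####. => #  t=1,i=6
  [29] ###.# => .  t=1,i=7
  [28] ###.. => #  t=1,i=11
  [27] ##.## => .  t=1,i=8
  [26] ##.#. => #  t=9,i=4
  [25] ##..# => #  t=0,i=9
  [24] ##... => .  t=0,i=13
  [23] #.### => .  t=1,i=9
  [22] #.##. => #  t=0,i=7
  [21] #.#.# => #  t=0,i=3
  [20] #.#.. => #  t=9,i=5
  [19] #..## => #  t=0,i=10
  [18] #..#. => #  t=3,i=11
  [17] #...# => .  t=0,i=14
  [16] #.... => #  t=1,i=13
  [15] .#### => .  t=1,i=3
  [14] .###. => .  t=1,i=10
  [13] .##.# => .  t=4,i=8
  [12] .##.. => .  t=0,i=8
  [11] .#.## => #  t=0,i=6
  [10] .#.#. => #  t=0,i=2
  [9] .#..# => #  t=3,i=13
  [8] .#... => .  t=7,i=12
  [7] ..### => #  t=1,i=2
  [6] ..##. => #  t=0,i=11
  [5] ..#.# => .  t=0,i=1
  [4] ..#.. => #  t=3,i=12
  [3] ...## => #  t=1,i=1
  [2] ...#. => .  t=0,i=0
  [1] ....# => #  t=1,i=0
  [0] ..... => #  t=1,i=14
  bits 11010110011111010000111011011011 = 3598520027

3598520027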